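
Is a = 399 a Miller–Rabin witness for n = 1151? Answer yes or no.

n − 1 = 1150 = 2^1 · 575, so s = 1 and d = 575.
x_0 = 399^575 mod 1151 = 1150.
x_0 = 1150 ≡ −1, so 399 is not a witness.

no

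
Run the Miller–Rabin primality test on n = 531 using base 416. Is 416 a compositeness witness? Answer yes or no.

n − 1 = 530 = 2^1 · 265, so s = 1 and d = 265.
x_0 = 416^265 mod 531 = 317.
x_0 ∉ {1, 530} and s = 1, so 416 is a Miller–Rabin witness and 531 is composite.

yes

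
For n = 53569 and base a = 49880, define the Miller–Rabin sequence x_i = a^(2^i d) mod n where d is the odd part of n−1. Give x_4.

n − 1 = 53568 = 2^6 · 837, so s = 6 and d = 837.
x_0 = 49880^837 mod 53569 = 34287.
x_1 = 34287^2 mod 53569 = 26664.
x_2 = 26664^2 mod 53569 = 1128.
x_3 = 1128^2 mod 53569 = 40297.
x_4 = 40297^2 mod 53569 = 11112.

11112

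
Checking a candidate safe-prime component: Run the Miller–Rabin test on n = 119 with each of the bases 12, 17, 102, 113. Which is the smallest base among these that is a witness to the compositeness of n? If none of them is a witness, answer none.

12

n − 1 = 118 = 2^1 · 59, so s = 1 and d = 59.
Base 12: x_0 = 12^59 mod 119 = 108. x_0 ∉ {1, 118} and s = 1, so 12 is a Miller–Rabin witness and 119 is composite.
Base 17: x_0 = 17^59 mod 119 = 68. x_0 ∉ {1, 118} and s = 1, so 17 is a Miller–Rabin witness and 119 is composite.
Base 102: x_0 = 102^59 mod 119 = 51. x_0 ∉ {1, 118} and s = 1, so 102 is a Miller–Rabin witness and 119 is composite.
Base 113: x_0 = 113^59 mod 119 = 29. x_0 ∉ {1, 118} and s = 1, so 113 is a Miller–Rabin witness and 119 is composite.
The smallest witness among the given bases is 12.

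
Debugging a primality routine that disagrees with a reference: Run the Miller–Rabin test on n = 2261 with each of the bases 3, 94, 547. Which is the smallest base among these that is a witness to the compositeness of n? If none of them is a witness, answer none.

n − 1 = 2260 = 2^2 · 565, so s = 2 and d = 565.
Base 3: x_0 = 3^565 mod 2261 = 192. x_0 is neither 1 nor 2260, so continue squaring. x_1 = 192^2 mod 2261 = 688. Reached i = s−1 = 1 without hitting −1: 3 is a Miller–Rabin witness and 2261 is composite.
Base 94: x_0 = 94^565 mod 2261 = 892. x_0 is neither 1 nor 2260, so continue squaring. x_1 = 892^2 mod 2261 = 2053. Reached i = s−1 = 1 without hitting −1: 94 is a Miller–Rabin witness and 2261 is composite.
Base 547: x_0 = 547^565 mod 2261 = 260. x_0 is neither 1 nor 2260, so continue squaring. x_1 = 260^2 mod 2261 = 2031. Reached i = s−1 = 1 without hitting −1: 547 is a Miller–Rabin witness and 2261 is composite.
The smallest witness among the given bases is 3.

3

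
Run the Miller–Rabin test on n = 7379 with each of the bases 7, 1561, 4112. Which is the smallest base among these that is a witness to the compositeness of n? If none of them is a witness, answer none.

n − 1 = 7378 = 2^1 · 3689, so s = 1 and d = 3689.
Base 7: x_0 = 7^3689 mod 7379 = 65. x_0 ∉ {1, 7378} and s = 1, so 7 is a Miller–Rabin witness and 7379 is composite.
Base 1561: x_0 = 1561^3689 mod 7379 = 6897. x_0 ∉ {1, 7378} and s = 1, so 1561 is a Miller–Rabin witness and 7379 is composite.
Base 4112: x_0 = 4112^3689 mod 7379 = 2980. x_0 ∉ {1, 7378} and s = 1, so 4112 is a Miller–Rabin witness and 7379 is composite.
The smallest witness among the given bases is 7.

7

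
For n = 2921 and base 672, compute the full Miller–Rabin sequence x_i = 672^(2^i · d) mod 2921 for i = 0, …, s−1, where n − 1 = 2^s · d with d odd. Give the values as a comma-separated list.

n − 1 = 2920 = 2^3 · 365, so s = 3 and d = 365.
x_0 = 672^365 mod 2921 = 941.
x_1 = 941^2 mod 2921 = 418.
x_2 = 418^2 mod 2921 = 2385.

941, 418, 2385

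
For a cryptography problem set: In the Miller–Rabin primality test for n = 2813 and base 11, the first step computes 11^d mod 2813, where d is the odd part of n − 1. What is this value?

1099

n − 1 = 2812 = 2^2 · 703, so s = 2 and d = 703.
11^703 mod 2813 = 1099.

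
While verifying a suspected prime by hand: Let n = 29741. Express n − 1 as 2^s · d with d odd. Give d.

7435

Halving: 29740 → 14870 → 7435; 7435 is odd.
So 29740 = 2^2 · 7435.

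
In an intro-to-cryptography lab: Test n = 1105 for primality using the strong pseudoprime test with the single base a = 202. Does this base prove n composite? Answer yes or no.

yes

n − 1 = 1104 = 2^4 · 69, so s = 4 and d = 69.
x_0 = 202^69 mod 1105 = 1022.
x_0 is neither 1 nor 1104, so continue squaring.
x_1 = 1022^2 mod 1105 = 259.
x_2 = 259^2 mod 1105 = 781.
x_3 = 781^2 mod 1105 = 1.
x_3 = 1 but x_2 ≠ ±1, a nontrivial square root of 1 — 202 is a witness and 1105 is composite.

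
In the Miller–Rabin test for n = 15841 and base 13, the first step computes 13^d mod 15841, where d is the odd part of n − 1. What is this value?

n − 1 = 15840 = 2^5 · 495, so s = 5 and d = 495.
Repeated squaring mod 15841: 13^1 ≡ 13, 13^2 ≡ 169, 13^4 ≡ 12720, 13^8 ≡ 14267, 13^16 ≡ 6280, 13^32 ≡ 10151, 13^64 ≡ 12937, 13^128 ≡ 5804, 13^256 ≡ 8450.
495 = 256 + 128 + 64 + 32 + 8 + 4 + 2 + 1, so 13^495 ≡ 8450·5804·12937·10151·14267·12720·169·13 ≡ 8896 (mod 15841).

8896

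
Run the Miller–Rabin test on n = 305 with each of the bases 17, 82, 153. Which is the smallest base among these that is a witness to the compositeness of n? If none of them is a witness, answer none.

17

n − 1 = 304 = 2^4 · 19, so s = 4 and d = 19.
Base 17: x_0 = 17^19 mod 305 = 173. x_0 is neither 1 nor 304, so continue squaring. x_1 = 173^2 mod 305 = 39. x_2 = 39^2 mod 305 = 301. x_3 = 301^2 mod 305 = 16. Reached i = s−1 = 3 without hitting −1: 17 is a Miller–Rabin witness and 305 is composite.
Base 82: x_0 = 82^19 mod 305 = 223. x_0 is neither 1 nor 304, so continue squaring. x_1 = 223^2 mod 305 = 14. x_2 = 14^2 mod 305 = 196. x_3 = 196^2 mod 305 = 291. Reached i = s−1 = 3 without hitting −1: 82 is a Miller–Rabin witness and 305 is composite.
Base 153: x_0 = 153^19 mod 305 = 87. x_0 is neither 1 nor 304, so continue squaring. x_1 = 87^2 mod 305 = 249. x_2 = 249^2 mod 305 = 86. x_3 = 86^2 mod 305 = 76. Reached i = s−1 = 3 without hitting −1: 153 is a Miller–Rabin witness and 305 is composite.
The smallest witness among the given bases is 17.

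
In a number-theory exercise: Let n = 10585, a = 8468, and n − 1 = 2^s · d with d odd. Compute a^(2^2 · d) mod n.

6351

n − 1 = 10584 = 2^3 · 1323, so s = 3 and d = 1323.
x_0 = 8468^1323 mod 10585 = 2117.
x_1 = 2117^2 mod 10585 = 4234.
x_2 = 4234^2 mod 10585 = 6351.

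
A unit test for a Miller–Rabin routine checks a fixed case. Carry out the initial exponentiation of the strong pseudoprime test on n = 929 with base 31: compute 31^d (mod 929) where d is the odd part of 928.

n − 1 = 928 = 2^5 · 29, so s = 5 and d = 29.
31^29 mod 929 = 481.

481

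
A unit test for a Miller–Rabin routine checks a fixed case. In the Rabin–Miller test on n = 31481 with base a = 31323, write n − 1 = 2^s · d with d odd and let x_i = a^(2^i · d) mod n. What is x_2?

31480

n − 1 = 31480 = 2^3 · 3935, so s = 3 and d = 3935.
x_0 = 31323^3935 mod 31481 = 16282.
x_1 = 16282^2 mod 31481 = 2023.
x_2 = 2023^2 mod 31481 = 31480.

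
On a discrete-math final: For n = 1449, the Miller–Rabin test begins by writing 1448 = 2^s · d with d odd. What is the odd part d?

Halving: 1448 → 724 → 362 → 181; 181 is odd.
So 1448 = 2^3 · 181.

181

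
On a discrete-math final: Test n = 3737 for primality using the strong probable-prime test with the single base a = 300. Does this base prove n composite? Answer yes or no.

yes

n − 1 = 3736 = 2^3 · 467, so s = 3 and d = 467.
Repeated squaring mod 3737: 300^1 ≡ 300, 300^2 ≡ 312, 300^4 ≡ 182, 300^8 ≡ 3228, 300^16 ≡ 1228, 300^32 ≡ 1973, 300^64 ≡ 2512, 300^128 ≡ 2088, 300^256 ≡ 2402.
467 = 256 + 128 + 64 + 16 + 2 + 1, so 300^467 ≡ 2402·2088·2512·1228·312·300 ≡ 250 (mod 3737).
x_0 = 300^467 mod 3737 = 250.
x_0 is neither 1 nor 3736, so continue squaring.
x_1 = 250^2 mod 3737 = 2708.
x_2 = 2708^2 mod 3737 = 1270.
Reached i = s−1 = 2 without hitting −1: 300 is a Miller–Rabin witness and 3737 is composite.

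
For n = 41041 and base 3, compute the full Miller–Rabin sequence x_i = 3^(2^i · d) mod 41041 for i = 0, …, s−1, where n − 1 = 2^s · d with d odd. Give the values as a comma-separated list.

24597, 27028, 24025, 1

n − 1 = 41040 = 2^4 · 2565, so s = 4 and d = 2565.
x_0 = 3^2565 mod 41041 = 24597.
x_1 = 24597^2 mod 41041 = 27028.
x_2 = 27028^2 mod 41041 = 24025.
x_3 = 24025^2 mod 41041 = 1.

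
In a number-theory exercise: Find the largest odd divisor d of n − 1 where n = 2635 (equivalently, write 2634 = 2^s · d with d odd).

1317

Halving: 2634 → 1317; 1317 is odd.
So 2634 = 2^1 · 1317.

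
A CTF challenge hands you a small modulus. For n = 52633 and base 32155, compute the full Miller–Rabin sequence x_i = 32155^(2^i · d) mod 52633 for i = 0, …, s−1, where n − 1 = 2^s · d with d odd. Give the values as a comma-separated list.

n − 1 = 52632 = 2^3 · 6579, so s = 3 and d = 6579.
x_0 = 32155^6579 mod 52633 = 49029.
x_1 = 49029^2 mod 52633 = 41098.
x_2 = 41098^2 mod 52633 = 1.

49029, 41098, 1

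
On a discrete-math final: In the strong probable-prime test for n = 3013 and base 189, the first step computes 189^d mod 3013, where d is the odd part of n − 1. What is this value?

1101

n − 1 = 3012 = 2^2 · 753, so s = 2 and d = 753.
Repeated squaring mod 3013: 189^1 ≡ 189, 189^2 ≡ 2578, 189^4 ≡ 2419, 189^8 ≡ 315, 189^16 ≡ 2809, 189^32 ≡ 2447, 189^64 ≡ 978, 189^128 ≡ 1363, 189^256 ≡ 1761, 189^512 ≡ 744.
753 = 512 + 128 + 64 + 32 + 16 + 1, so 189^753 ≡ 744·1363·978·2447·2809·189 ≡ 1101 (mod 3013).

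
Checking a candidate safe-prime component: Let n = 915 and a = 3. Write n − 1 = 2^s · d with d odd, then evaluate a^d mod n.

n − 1 = 914 = 2^1 · 457, so s = 1 and d = 457.
3^457 mod 915 = 723.

723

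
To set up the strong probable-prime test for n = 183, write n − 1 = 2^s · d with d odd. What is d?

91

Halving: 182 → 91; 91 is odd.
So 182 = 2^1 · 91.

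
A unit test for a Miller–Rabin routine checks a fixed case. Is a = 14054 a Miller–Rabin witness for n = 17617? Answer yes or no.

yes

n − 1 = 17616 = 2^4 · 1101, so s = 4 and d = 1101.
x_0 = 14054^1101 mod 17617 = 6195.
x_0 is neither 1 nor 17616, so continue squaring.
x_1 = 6195^2 mod 17617 = 8199.
x_2 = 8199^2 mod 17617 = 14746.
x_3 = 14746^2 mod 17617 = 15502.
Reached i = s−1 = 3 without hitting −1: 14054 is a Miller–Rabin witness and 17617 is composite.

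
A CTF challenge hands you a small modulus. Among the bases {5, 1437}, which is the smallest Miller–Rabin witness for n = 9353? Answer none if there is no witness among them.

n − 1 = 9352 = 2^3 · 1169, so s = 3 and d = 1169.
Base 5: x_0 = 5^1169 mod 9353 = 1749. x_0 is neither 1 nor 9352, so continue squaring. x_1 = 1749^2 mod 9353 = 570. x_2 = 570^2 mod 9353 = 6898. Reached i = s−1 = 2 without hitting −1: 5 is a Miller–Rabin witness and 9353 is composite.
Base 1437: x_0 = 1437^1169 mod 9353 = 2307. x_0 is neither 1 nor 9352, so continue squaring. x_1 = 2307^2 mod 9353 = 392. x_2 = 392^2 mod 9353 = 4016. Reached i = s−1 = 2 without hitting −1: 1437 is a Miller–Rabin witness and 9353 is composite.
The smallest witness among the given bases is 5.

5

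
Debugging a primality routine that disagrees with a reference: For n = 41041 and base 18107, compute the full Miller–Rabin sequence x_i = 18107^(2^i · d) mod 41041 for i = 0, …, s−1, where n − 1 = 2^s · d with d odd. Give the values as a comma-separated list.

2036, 155, 24025, 1

n − 1 = 41040 = 2^4 · 2565, so s = 4 and d = 2565.
x_0 = 18107^2565 mod 41041 = 2036.
x_1 = 2036^2 mod 41041 = 155.
x_2 = 155^2 mod 41041 = 24025.
x_3 = 24025^2 mod 41041 = 1.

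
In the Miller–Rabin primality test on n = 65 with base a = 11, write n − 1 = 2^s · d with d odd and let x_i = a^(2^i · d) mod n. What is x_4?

16

n − 1 = 64 = 2^6 · 1, so s = 6 and d = 1.
x_0 = 11^1 mod 65 = 11.
x_1 = 11^2 mod 65 = 56.
x_2 = 56^2 mod 65 = 16.
x_3 = 16^2 mod 65 = 61.
x_4 = 61^2 mod 65 = 16.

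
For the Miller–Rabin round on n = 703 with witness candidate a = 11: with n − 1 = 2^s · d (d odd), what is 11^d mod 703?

n − 1 = 702 = 2^1 · 351, so s = 1 and d = 351.
Repeated squaring mod 703: 11^1 ≡ 11, 11^2 ≡ 121, 11^4 ≡ 581, 11^8 ≡ 121, 11^16 ≡ 581, 11^32 ≡ 121, 11^64 ≡ 581, 11^128 ≡ 121, 11^256 ≡ 581.
351 = 256 + 64 + 16 + 8 + 4 + 2 + 1, so 11^351 ≡ 581·581·581·121·581·121·11 ≡ 628 (mod 703).

628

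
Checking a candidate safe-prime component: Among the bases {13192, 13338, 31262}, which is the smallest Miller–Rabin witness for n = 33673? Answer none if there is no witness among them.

n − 1 = 33672 = 2^3 · 4209, so s = 3 and d = 4209.
Base 13192: x_0 = 13192^4209 mod 33673 = 23805. x_0 is neither 1 nor 33672, so continue squaring. x_1 = 23805^2 mod 33673 = 28781. x_2 = 28781^2 mod 33673 = 23834. Reached i = s−1 = 2 without hitting −1: 13192 is a Miller–Rabin witness and 33673 is composite.
Base 13338: x_0 = 13338^4209 mod 33673 = 28784. x_0 is neither 1 nor 33672, so continue squaring. x_1 = 28784^2 mod 33673 = 28164. x_2 = 28164^2 mod 33673 = 9708. Reached i = s−1 = 2 without hitting −1: 13338 is a Miller–Rabin witness and 33673 is composite.
Base 31262: x_0 = 31262^4209 mod 33673 = 17154. x_0 is neither 1 nor 33672, so continue squaring. x_1 = 17154^2 mod 33673 = 25042. x_2 = 25042^2 mod 33673 = 9485. Reached i = s−1 = 2 without hitting −1: 31262 is a Miller–Rabin witness and 33673 is composite.
The smallest witness among the given bases is 13192.

13192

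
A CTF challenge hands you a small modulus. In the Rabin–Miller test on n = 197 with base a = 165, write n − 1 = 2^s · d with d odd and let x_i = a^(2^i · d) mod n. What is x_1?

n − 1 = 196 = 2^2 · 49, so s = 2 and d = 49.
x_0 = 165^49 mod 197 = 14.
x_1 = 14^2 mod 197 = 196.

196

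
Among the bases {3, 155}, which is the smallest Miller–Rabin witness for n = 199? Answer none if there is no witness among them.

none

n − 1 = 198 = 2^1 · 99, so s = 1 and d = 99.
Base 3: x_0 = 3^99 mod 199 = 198. x_0 = 198 ≡ −1, so 3 is not a witness.
Base 155: x_0 = 155^99 mod 199 = 1. x_0 = 1, so 155 is not a witness.
No listed base is a witness for 199.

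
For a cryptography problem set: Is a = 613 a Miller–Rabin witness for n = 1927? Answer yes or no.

n − 1 = 1926 = 2^1 · 963, so s = 1 and d = 963.
x_0 = 613^963 mod 1927 = 1181.
x_0 ∉ {1, 1926} and s = 1, so 613 is a Miller–Rabin witness and 1927 is composite.

yes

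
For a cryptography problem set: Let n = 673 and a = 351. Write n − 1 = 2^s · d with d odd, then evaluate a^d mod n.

n − 1 = 672 = 2^5 · 21, so s = 5 and d = 21.
351^21 mod 673 = 347.

347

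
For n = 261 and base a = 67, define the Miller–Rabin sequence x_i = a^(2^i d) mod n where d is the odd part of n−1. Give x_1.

n − 1 = 260 = 2^2 · 65, so s = 2 and d = 65.
Repeated squaring mod 261: 67^1 ≡ 67, 67^2 ≡ 52, 67^4 ≡ 94, 67^8 ≡ 223, 67^16 ≡ 139, 67^32 ≡ 7, 67^64 ≡ 49.
65 = 64 + 1, so 67^65 ≡ 49·67 ≡ 151 (mod 261).
x_0 = 151.
x_1 = 151^2 mod 261 = 94.

94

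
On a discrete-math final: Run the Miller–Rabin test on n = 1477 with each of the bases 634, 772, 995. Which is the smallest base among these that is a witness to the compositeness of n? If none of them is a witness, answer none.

772

n − 1 = 1476 = 2^2 · 369, so s = 2 and d = 369.
Base 634: x_0 = 634^369 mod 1477 = 1. x_0 = 1, so 634 is not a witness.
Base 772: x_0 = 772^369 mod 1477 = 547. x_0 is neither 1 nor 1476, so continue squaring. x_1 = 547^2 mod 1477 = 855. Reached i = s−1 = 1 without hitting −1: 772 is a Miller–Rabin witness and 1477 is composite.
Base 995: x_0 = 995^369 mod 1477 = 414. x_0 is neither 1 nor 1476, so continue squaring. x_1 = 414^2 mod 1477 = 64. Reached i = s−1 = 1 without hitting −1: 995 is a Miller–Rabin witness and 1477 is composite.
The smallest witness among the given bases is 772.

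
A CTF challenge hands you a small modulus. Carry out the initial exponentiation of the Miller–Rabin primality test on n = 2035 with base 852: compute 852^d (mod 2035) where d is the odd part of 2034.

n − 1 = 2034 = 2^1 · 1017, so s = 1 and d = 1017.
Repeated squaring mod 2035: 852^1 ≡ 852, 852^2 ≡ 1444, 852^4 ≡ 1296, 852^8 ≡ 741, 852^16 ≡ 1666, 852^32 ≡ 1851, 852^64 ≡ 1296, 852^128 ≡ 741, 852^256 ≡ 1666, 852^512 ≡ 1851.
1017 = 512 + 256 + 128 + 64 + 32 + 16 + 8 + 1, so 852^1017 ≡ 1851·1666·741·1296·1851·1666·741·852 ≡ 1037 (mod 2035).

1037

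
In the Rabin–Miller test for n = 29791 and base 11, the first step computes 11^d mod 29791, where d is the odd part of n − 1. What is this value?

26845

n − 1 = 29790 = 2^1 · 14895, so s = 1 and d = 14895.
Repeated squaring mod 29791: 11^1 ≡ 11, 11^2 ≡ 121, 11^4 ≡ 14641, 11^8 ≡ 12636, 11^16 ≡ 18527, 11^32 ≡ 27618, 11^64 ≡ 14951, 11^128 ≡ 10528, 11^256 ≡ 16264, 11^512 ≡ 3407, 11^1024 ≡ 18950, 11^2048 ≡ 1786, 11^4096 ≡ 2159, 11^8192 ≡ 13885.
14895 = 8192 + 4096 + 2048 + 512 + 32 + 8 + 4 + 2 + 1, so 11^14895 ≡ 13885·2159·1786·3407·27618·12636·14641·121·11 ≡ 26845 (mod 29791).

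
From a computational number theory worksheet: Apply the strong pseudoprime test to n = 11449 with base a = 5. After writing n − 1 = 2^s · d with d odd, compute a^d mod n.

n − 1 = 11448 = 2^3 · 1431, so s = 3 and d = 1431.
Repeated squaring mod 11449: 5^1 ≡ 5, 5^2 ≡ 25, 5^4 ≡ 625, 5^8 ≡ 1359, 5^16 ≡ 3592, 5^32 ≡ 10890, 5^64 ≡ 3358, 5^128 ≡ 10348, 5^256 ≡ 10056, 5^512 ≡ 5568, 5^1024 ≡ 10181.
1431 = 1024 + 256 + 128 + 16 + 4 + 2 + 1, so 5^1431 ≡ 10181·10056·10348·3592·625·25·5 ≡ 11020 (mod 11449).

11020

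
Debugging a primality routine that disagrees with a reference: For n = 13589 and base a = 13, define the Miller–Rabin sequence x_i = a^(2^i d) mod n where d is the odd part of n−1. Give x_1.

n − 1 = 13588 = 2^2 · 3397, so s = 2 and d = 3397.
x_0 = 13^3397 mod 13589 = 538.
x_1 = 538^2 mod 13589 = 4075.

4075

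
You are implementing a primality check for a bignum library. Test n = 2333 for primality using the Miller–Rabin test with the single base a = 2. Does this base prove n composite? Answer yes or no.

n − 1 = 2332 = 2^2 · 583, so s = 2 and d = 583.
By repeated squaring, 2^583 ≡ 2225 (mod 2333).
x_0 = 2^583 mod 2333 = 2225.
x_0 is neither 1 nor 2332, so continue squaring.
x_1 = 2225^2 mod 2333 = 2332.
x_1 ≡ −1, so 2 is not a witness.

no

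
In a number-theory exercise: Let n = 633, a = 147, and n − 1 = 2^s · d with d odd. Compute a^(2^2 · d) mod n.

n − 1 = 632 = 2^3 · 79, so s = 3 and d = 79.
x_0 = 147^79 mod 633 = 186.
x_1 = 186^2 mod 633 = 414.
x_2 = 414^2 mod 633 = 486.

486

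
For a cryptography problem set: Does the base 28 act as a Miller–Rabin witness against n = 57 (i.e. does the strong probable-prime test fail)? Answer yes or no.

yes

n − 1 = 56 = 2^3 · 7, so s = 3 and d = 7.
x_0 = 28^7 mod 57 = 4.
x_0 is neither 1 nor 56, so continue squaring.
x_1 = 4^2 mod 57 = 16.
x_2 = 16^2 mod 57 = 28.
Reached i = s−1 = 2 without hitting −1: 28 is a Miller–Rabin witness and 57 is composite.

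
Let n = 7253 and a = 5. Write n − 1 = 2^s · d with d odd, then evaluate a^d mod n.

n − 1 = 7252 = 2^2 · 1813, so s = 2 and d = 1813.
Repeated squaring mod 7253: 5^1 ≡ 5, 5^2 ≡ 25, 5^4 ≡ 625, 5^8 ≡ 6216, 5^16 ≡ 1925, 5^32 ≡ 6595, 5^64 ≡ 5037, 5^128 ≡ 375, 5^256 ≡ 2818, 5^512 ≡ 6342, 5^1024 ≡ 3079.
1813 = 1024 + 512 + 256 + 16 + 4 + 1, so 5^1813 ≡ 3079·6342·2818·1925·625·5 ≡ 5042 (mod 7253).

5042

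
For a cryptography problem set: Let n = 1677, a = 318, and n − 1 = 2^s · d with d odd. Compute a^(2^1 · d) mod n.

498

n − 1 = 1676 = 2^2 · 419, so s = 2 and d = 419.
x_0 = 318^419 mod 1677 = 726.
x_1 = 726^2 mod 1677 = 498.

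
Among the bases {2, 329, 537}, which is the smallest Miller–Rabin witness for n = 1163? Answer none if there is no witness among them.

n − 1 = 1162 = 2^1 · 581, so s = 1 and d = 581.
Base 2: x_0 = 2^581 mod 1163 = 1162. x_0 = 1162 ≡ −1, so 2 is not a witness.
Base 329: x_0 = 329^581 mod 1163 = 1162. x_0 = 1162 ≡ −1, so 329 is not a witness.
Base 537: x_0 = 537^581 mod 1163 = 1162. x_0 = 1162 ≡ −1, so 537 is not a witness.
No listed base is a witness for 1163.

none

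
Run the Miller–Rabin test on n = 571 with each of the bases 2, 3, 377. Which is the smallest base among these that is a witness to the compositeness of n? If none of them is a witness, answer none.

none

n − 1 = 570 = 2^1 · 285, so s = 1 and d = 285.
Base 2: x_0 = 2^285 mod 571 = 570. x_0 = 570 ≡ −1, so 2 is not a witness.
Base 3: x_0 = 3^285 mod 571 = 570. x_0 = 570 ≡ −1, so 3 is not a witness.
Base 377: x_0 = 377^285 mod 571 = 1. x_0 = 1, so 377 is not a witness.
No listed base is a witness for 571.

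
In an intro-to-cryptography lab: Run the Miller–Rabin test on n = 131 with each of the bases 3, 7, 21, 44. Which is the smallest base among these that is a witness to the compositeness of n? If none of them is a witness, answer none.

n − 1 = 130 = 2^1 · 65, so s = 1 and d = 65.
Base 3: x_0 = 3^65 mod 131 = 1. x_0 = 1, so 3 is not a witness.
Base 7: x_0 = 7^65 mod 131 = 1. x_0 = 1, so 7 is not a witness.
Base 21: x_0 = 21^65 mod 131 = 1. x_0 = 1, so 21 is not a witness.
Base 44: x_0 = 44^65 mod 131 = 1. x_0 = 1, so 44 is not a witness.
No listed base is a witness for 131.

none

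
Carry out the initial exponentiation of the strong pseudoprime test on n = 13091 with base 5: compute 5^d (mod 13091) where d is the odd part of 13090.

6219

n − 1 = 13090 = 2^1 · 6545, so s = 1 and d = 6545.
Repeated squaring mod 13091: 5^1 ≡ 5, 5^2 ≡ 25, 5^4 ≡ 625, 5^8 ≡ 10986, 5^16 ≡ 6267, 5^32 ≡ 2289, 5^64 ≡ 3121, 5^128 ≡ 937, 5^256 ≡ 872, 5^512 ≡ 1106, 5^1024 ≡ 5773, 5^2048 ≡ 10934, 5^4096 ≡ 5344.
6545 = 4096 + 2048 + 256 + 128 + 16 + 1, so 5^6545 ≡ 5344·10934·872·937·6267·5 ≡ 6219 (mod 13091).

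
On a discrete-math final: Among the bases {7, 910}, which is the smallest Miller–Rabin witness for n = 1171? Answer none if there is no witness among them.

none

n − 1 = 1170 = 2^1 · 585, so s = 1 and d = 585.
Base 7: x_0 = 7^585 mod 1171 = 1170. x_0 = 1170 ≡ −1, so 7 is not a witness.
Base 910: x_0 = 910^585 mod 1171 = 1. x_0 = 1, so 910 is not a witness.
No listed base is a witness for 1171.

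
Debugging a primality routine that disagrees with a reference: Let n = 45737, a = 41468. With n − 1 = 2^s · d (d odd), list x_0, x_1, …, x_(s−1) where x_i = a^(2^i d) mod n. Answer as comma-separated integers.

8048, 6712, 45736

n − 1 = 45736 = 2^3 · 5717, so s = 3 and d = 5717.
x_0 = 41468^5717 mod 45737 = 8048.
x_1 = 8048^2 mod 45737 = 6712.
x_2 = 6712^2 mod 45737 = 45736.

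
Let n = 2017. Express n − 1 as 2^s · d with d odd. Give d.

Halving: 2016 → 1008 → 504 → 252 → 126 → 63; 63 is odd.
So 2016 = 2^5 · 63.

63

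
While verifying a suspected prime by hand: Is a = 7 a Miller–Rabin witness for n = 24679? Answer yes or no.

n − 1 = 24678 = 2^1 · 12339, so s = 1 and d = 12339.
Repeated squaring mod 24679: 7^1 ≡ 7, 7^2 ≡ 49, 7^4 ≡ 2401, 7^8 ≡ 14594, 7^16 ≡ 5066, 7^32 ≡ 22875, 7^64 ≡ 21467, 7^128 ≡ 1122, 7^256 ≡ 255, 7^512 ≡ 15667, 7^1024 ≡ 22234, 7^2048 ≡ 5707, 7^4096 ≡ 18248, 7^8192 ≡ 20436.
12339 = 8192 + 4096 + 32 + 16 + 2 + 1, so 7^12339 ≡ 20436·18248·22875·5066·49·7 ≡ 6106 (mod 24679).
x_0 = 7^12339 mod 24679 = 6106.
x_0 ∉ {1, 24678} and s = 1, so 7 is a Miller–Rabin witness and 24679 is composite.

yes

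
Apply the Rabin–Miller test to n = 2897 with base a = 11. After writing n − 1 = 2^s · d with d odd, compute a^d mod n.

n − 1 = 2896 = 2^4 · 181, so s = 4 and d = 181.
By repeated squaring, 11^181 ≡ 1120 (mod 2897).

1120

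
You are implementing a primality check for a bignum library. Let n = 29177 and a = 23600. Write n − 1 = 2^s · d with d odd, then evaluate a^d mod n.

10511

n − 1 = 29176 = 2^3 · 3647, so s = 3 and d = 3647.
23600^3647 mod 29177 = 10511.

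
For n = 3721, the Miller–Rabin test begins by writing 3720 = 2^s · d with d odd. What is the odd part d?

465

Halving: 3720 → 1860 → 930 → 465; 465 is odd.
So 3720 = 2^3 · 465.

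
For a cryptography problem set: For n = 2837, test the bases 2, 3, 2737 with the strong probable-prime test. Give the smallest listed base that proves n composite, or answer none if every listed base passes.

n − 1 = 2836 = 2^2 · 709, so s = 2 and d = 709.
Base 2: x_0 = 2^709 mod 2837 = 416. x_0 is neither 1 nor 2836, so continue squaring. x_1 = 416^2 mod 2837 = 2836. x_1 ≡ −1, so 2 is not a witness.
Base 3: x_0 = 3^709 mod 2837 = 2421. x_0 is neither 1 nor 2836, so continue squaring. x_1 = 2421^2 mod 2837 = 2836. x_1 ≡ −1, so 3 is not a witness.
Base 2737: x_0 = 2737^709 mod 2837 = 2836. x_0 = 2836 ≡ −1, so 2737 is not a witness.
No listed base is a witness for 2837.

none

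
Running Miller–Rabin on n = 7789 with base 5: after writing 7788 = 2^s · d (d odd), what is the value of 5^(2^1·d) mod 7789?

n − 1 = 7788 = 2^2 · 1947, so s = 2 and d = 1947.
x_0 = 5^1947 mod 7789 = 1.
x_1 = 1^2 mod 7789 = 1.

1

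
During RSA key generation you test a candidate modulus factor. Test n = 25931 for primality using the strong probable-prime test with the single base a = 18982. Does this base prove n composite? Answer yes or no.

no

n − 1 = 25930 = 2^1 · 12965, so s = 1 and d = 12965.
By repeated squaring, 18982^12965 ≡ 25930 (mod 25931).
x_0 = 18982^12965 mod 25931 = 25930.
x_0 = 25930 ≡ −1, so 18982 is not a witness.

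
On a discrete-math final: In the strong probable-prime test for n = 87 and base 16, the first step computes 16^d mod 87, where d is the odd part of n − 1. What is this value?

16

n − 1 = 86 = 2^1 · 43, so s = 1 and d = 43.
By repeated squaring, 16^43 ≡ 16 (mod 87).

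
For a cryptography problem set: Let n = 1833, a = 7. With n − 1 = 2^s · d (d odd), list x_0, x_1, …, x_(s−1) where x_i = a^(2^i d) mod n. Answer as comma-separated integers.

826, 400, 529

n − 1 = 1832 = 2^3 · 229, so s = 3 and d = 229.
x_0 = 7^229 mod 1833 = 826.
x_1 = 826^2 mod 1833 = 400.
x_2 = 400^2 mod 1833 = 529.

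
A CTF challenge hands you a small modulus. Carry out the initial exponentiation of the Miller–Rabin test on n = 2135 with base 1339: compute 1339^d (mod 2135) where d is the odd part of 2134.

n − 1 = 2134 = 2^1 · 1067, so s = 1 and d = 1067.
1339^1067 mod 2135 = 1229.

1229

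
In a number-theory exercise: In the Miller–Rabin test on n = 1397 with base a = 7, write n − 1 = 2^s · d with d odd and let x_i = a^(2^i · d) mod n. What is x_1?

592

n − 1 = 1396 = 2^2 · 349, so s = 2 and d = 349.
x_0 = 7^349 mod 1397 = 173.
x_1 = 173^2 mod 1397 = 592.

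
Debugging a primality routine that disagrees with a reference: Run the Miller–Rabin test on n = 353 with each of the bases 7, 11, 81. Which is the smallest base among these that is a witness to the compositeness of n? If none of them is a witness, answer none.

n − 1 = 352 = 2^5 · 11, so s = 5 and d = 11.
Base 7: x_0 = 7^11 mod 353 = 67. x_0 is neither 1 nor 352, so continue squaring. x_1 = 67^2 mod 353 = 253. x_2 = 253^2 mod 353 = 116. x_3 = 116^2 mod 353 = 42. x_4 = 42^2 mod 353 = 352. x_4 ≡ −1, so 7 is not a witness.
Base 11: x_0 = 11^11 mod 353 = 237. x_0 is neither 1 nor 352, so continue squaring. x_1 = 237^2 mod 353 = 42. x_2 = 42^2 mod 353 = 352. x_2 ≡ −1, so 11 is not a witness.
Base 81: x_0 = 81^11 mod 353 = 283. x_0 is neither 1 nor 352, so continue squaring. x_1 = 283^2 mod 353 = 311. x_2 = 311^2 mod 353 = 352. x_2 ≡ −1, so 81 is not a witness.
No listed base is a witness for 353.

none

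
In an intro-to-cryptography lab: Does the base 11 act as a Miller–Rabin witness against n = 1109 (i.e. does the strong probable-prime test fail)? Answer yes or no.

no

n − 1 = 1108 = 2^2 · 277, so s = 2 and d = 277.
x_0 = 11^277 mod 1109 = 1108.
x_0 = 1108 ≡ −1, so 11 is not a witness.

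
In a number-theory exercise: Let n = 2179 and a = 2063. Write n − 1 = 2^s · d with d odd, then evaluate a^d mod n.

n − 1 = 2178 = 2^1 · 1089, so s = 1 and d = 1089.
2063^1089 mod 2179 = 2178.

2178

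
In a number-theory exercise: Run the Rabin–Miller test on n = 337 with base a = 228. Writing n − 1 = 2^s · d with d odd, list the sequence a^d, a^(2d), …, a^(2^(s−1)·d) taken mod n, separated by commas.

307, 226, 189, 336

n − 1 = 336 = 2^4 · 21, so s = 4 and d = 21.
x_0 = 228^21 mod 337 = 307.
x_1 = 307^2 mod 337 = 226.
x_2 = 226^2 mod 337 = 189.
x_3 = 189^2 mod 337 = 336.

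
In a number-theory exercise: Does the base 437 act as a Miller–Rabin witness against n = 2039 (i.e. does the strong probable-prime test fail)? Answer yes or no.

n − 1 = 2038 = 2^1 · 1019, so s = 1 and d = 1019.
x_0 = 437^1019 mod 2039 = 2038.
x_0 = 2038 ≡ −1, so 437 is not a witness.

no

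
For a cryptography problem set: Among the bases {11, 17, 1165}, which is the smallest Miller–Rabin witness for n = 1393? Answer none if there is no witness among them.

n − 1 = 1392 = 2^4 · 87, so s = 4 and d = 87.
Base 11: x_0 = 11^87 mod 1393 = 778. x_0 is neither 1 nor 1392, so continue squaring. x_1 = 778^2 mod 1393 = 722. x_2 = 722^2 mod 1393 = 302. x_3 = 302^2 mod 1393 = 659. Reached i = s−1 = 3 without hitting −1: 11 is a Miller–Rabin witness and 1393 is composite.
Base 17: x_0 = 17^87 mod 1393 = 181. x_0 is neither 1 nor 1392, so continue squaring. x_1 = 181^2 mod 1393 = 722. x_2 = 722^2 mod 1393 = 302. x_3 = 302^2 mod 1393 = 659. Reached i = s−1 = 3 without hitting −1: 17 is a Miller–Rabin witness and 1393 is composite.
Base 1165: x_0 = 1165^87 mod 1393 = 440. x_0 is neither 1 nor 1392, so continue squaring. x_1 = 440^2 mod 1393 = 1366. x_2 = 1366^2 mod 1393 = 729. x_3 = 729^2 mod 1393 = 708. Reached i = s−1 = 3 without hitting −1: 1165 is a Miller–Rabin witness and 1393 is composite.
The smallest witness among the given bases is 11.

11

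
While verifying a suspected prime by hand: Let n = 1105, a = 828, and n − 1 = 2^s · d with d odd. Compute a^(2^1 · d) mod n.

859

n − 1 = 1104 = 2^4 · 69, so s = 4 and d = 69.
Repeated squaring mod 1105: 828^1 ≡ 828, 828^2 ≡ 484, 828^4 ≡ 1101, 828^8 ≡ 16, 828^16 ≡ 256, 828^32 ≡ 341, 828^64 ≡ 256.
69 = 64 + 4 + 1, so 828^69 ≡ 256·1101·828 ≡ 768 (mod 1105).
x_0 = 768.
x_1 = 768^2 mod 1105 = 859.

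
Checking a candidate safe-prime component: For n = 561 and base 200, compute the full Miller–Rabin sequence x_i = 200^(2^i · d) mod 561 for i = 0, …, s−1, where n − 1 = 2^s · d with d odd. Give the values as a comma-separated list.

395, 67, 1, 1

n − 1 = 560 = 2^4 · 35, so s = 4 and d = 35.
x_0 = 200^35 mod 561 = 395.
x_1 = 395^2 mod 561 = 67.
x_2 = 67^2 mod 561 = 1.
x_3 = 1^2 mod 561 = 1.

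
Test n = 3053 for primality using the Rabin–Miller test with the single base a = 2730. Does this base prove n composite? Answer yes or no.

no

n − 1 = 3052 = 2^2 · 763, so s = 2 and d = 763.
By repeated squaring, 2730^763 ≡ 1 (mod 3053).
x_0 = 2730^763 mod 3053 = 1.
x_0 = 1, so 2730 is not a witness.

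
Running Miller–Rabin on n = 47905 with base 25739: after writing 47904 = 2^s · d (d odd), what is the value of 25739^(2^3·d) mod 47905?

30031

n − 1 = 47904 = 2^5 · 1497, so s = 5 and d = 1497.
x_0 = 25739^1497 mod 47905 = 12869.
x_1 = 12869^2 mod 47905 = 3576.
x_2 = 3576^2 mod 47905 = 45046.
x_3 = 45046^2 mod 47905 = 30031.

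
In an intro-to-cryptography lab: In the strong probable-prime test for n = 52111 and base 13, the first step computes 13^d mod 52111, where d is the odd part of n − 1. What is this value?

n − 1 = 52110 = 2^1 · 26055, so s = 1 and d = 26055.
13^26055 mod 52111 = 15840.

15840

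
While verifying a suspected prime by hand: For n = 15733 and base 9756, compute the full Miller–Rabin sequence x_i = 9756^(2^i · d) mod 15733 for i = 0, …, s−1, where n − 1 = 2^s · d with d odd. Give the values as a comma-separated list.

n − 1 = 15732 = 2^2 · 3933, so s = 2 and d = 3933.
x_0 = 9756^3933 mod 15733 = 14654.
x_1 = 14654^2 mod 15733 = 15732.

14654, 15732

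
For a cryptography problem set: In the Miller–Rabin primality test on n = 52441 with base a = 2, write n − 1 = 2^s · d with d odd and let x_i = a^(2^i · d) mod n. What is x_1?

48547

n − 1 = 52440 = 2^3 · 6555, so s = 3 and d = 6555.
x_0 = 2^6555 mod 52441 = 8122.
x_1 = 8122^2 mod 52441 = 48547.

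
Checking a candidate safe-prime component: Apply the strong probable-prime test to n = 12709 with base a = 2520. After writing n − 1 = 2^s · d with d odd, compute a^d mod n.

n − 1 = 12708 = 2^2 · 3177, so s = 2 and d = 3177.
2520^3177 mod 12709 = 5069.

5069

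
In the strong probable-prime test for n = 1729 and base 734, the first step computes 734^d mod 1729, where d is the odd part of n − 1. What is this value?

n − 1 = 1728 = 2^6 · 27, so s = 6 and d = 27.
Repeated squaring mod 1729: 734^1 ≡ 734, 734^2 ≡ 1037, 734^4 ≡ 1660, 734^8 ≡ 1303, 734^16 ≡ 1660.
27 = 16 + 8 + 2 + 1, so 734^27 ≡ 1660·1303·1037·734 ≡ 398 (mod 1729).

398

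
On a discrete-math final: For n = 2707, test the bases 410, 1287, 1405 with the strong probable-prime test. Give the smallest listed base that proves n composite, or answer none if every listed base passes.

none

n − 1 = 2706 = 2^1 · 1353, so s = 1 and d = 1353.
Base 410: x_0 = 410^1353 mod 2707 = 1. x_0 = 1, so 410 is not a witness.
Base 1287: x_0 = 1287^1353 mod 2707 = 2706. x_0 = 2706 ≡ −1, so 1287 is not a witness.
Base 1405: x_0 = 1405^1353 mod 2707 = 1. x_0 = 1, so 1405 is not a witness.
No listed base is a witness for 2707.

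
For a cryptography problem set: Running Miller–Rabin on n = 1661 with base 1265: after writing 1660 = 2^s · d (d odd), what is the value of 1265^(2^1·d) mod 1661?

814

n − 1 = 1660 = 2^2 · 415, so s = 2 and d = 415.
x_0 = 1265^415 mod 1661 = 132.
x_1 = 132^2 mod 1661 = 814.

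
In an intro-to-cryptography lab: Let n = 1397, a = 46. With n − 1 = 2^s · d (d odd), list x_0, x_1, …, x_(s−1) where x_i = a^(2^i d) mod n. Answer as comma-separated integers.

6, 36

n − 1 = 1396 = 2^2 · 349, so s = 2 and d = 349.
x_0 = 46^349 mod 1397 = 6.
x_1 = 6^2 mod 1397 = 36.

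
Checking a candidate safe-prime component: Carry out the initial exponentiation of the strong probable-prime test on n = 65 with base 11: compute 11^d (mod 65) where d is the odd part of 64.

n − 1 = 64 = 2^6 · 1, so s = 6 and d = 1.
11^1 mod 65 = 11.

11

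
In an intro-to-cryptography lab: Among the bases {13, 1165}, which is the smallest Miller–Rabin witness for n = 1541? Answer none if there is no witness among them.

13

n − 1 = 1540 = 2^2 · 385, so s = 2 and d = 385.
Base 13: x_0 = 13^385 mod 1541 = 231. x_0 is neither 1 nor 1540, so continue squaring. x_1 = 231^2 mod 1541 = 967. Reached i = s−1 = 1 without hitting −1: 13 is a Miller–Rabin witness and 1541 is composite.
Base 1165: x_0 = 1165^385 mod 1541 = 1034. x_0 is neither 1 nor 1540, so continue squaring. x_1 = 1034^2 mod 1541 = 1243. Reached i = s−1 = 1 without hitting −1: 1165 is a Miller–Rabin witness and 1541 is composite.
The smallest witness among the given bases is 13.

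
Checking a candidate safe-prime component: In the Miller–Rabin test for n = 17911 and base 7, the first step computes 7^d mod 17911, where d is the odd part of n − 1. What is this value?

1

n − 1 = 17910 = 2^1 · 8955, so s = 1 and d = 8955.
7^8955 mod 17911 = 1.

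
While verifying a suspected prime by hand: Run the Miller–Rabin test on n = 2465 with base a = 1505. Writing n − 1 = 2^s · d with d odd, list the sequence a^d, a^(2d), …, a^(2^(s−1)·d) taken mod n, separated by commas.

1810, 115, 900, 1480, 1480

n − 1 = 2464 = 2^5 · 77, so s = 5 and d = 77.
x_0 = 1505^77 mod 2465 = 1810.
x_1 = 1810^2 mod 2465 = 115.
x_2 = 115^2 mod 2465 = 900.
x_3 = 900^2 mod 2465 = 1480.
x_4 = 1480^2 mod 2465 = 1480.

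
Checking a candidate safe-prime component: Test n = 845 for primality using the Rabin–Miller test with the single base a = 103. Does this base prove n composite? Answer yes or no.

n − 1 = 844 = 2^2 · 211, so s = 2 and d = 211.
x_0 = 103^211 mod 845 = 142.
x_0 is neither 1 nor 844, so continue squaring.
x_1 = 142^2 mod 845 = 729.
Reached i = s−1 = 1 without hitting −1: 103 is a Miller–Rabin witness and 845 is composite.

yes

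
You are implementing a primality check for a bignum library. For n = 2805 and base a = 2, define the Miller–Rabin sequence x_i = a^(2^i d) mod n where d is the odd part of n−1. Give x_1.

n − 1 = 2804 = 2^2 · 701, so s = 2 and d = 701.
x_0 = 2^701 mod 2805 = 1817.
x_1 = 1817^2 mod 2805 = 4.

4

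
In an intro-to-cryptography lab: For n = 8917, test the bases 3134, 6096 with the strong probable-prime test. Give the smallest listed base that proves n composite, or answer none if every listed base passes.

6096

n − 1 = 8916 = 2^2 · 2229, so s = 2 and d = 2229.
Base 3134: x_0 = 3134^2229 mod 8917 = 1. x_0 = 1, so 3134 is not a witness.
Base 6096: x_0 = 6096^2229 mod 8917 = 1322. x_0 is neither 1 nor 8916, so continue squaring. x_1 = 1322^2 mod 8917 = 8869. Reached i = s−1 = 1 without hitting −1: 6096 is a Miller–Rabin witness and 8917 is composite.
The smallest witness among the given bases is 6096.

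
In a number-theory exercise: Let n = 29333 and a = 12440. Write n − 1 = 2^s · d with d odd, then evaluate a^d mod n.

25469

n − 1 = 29332 = 2^2 · 7333, so s = 2 and d = 7333.
12440^7333 mod 29333 = 25469.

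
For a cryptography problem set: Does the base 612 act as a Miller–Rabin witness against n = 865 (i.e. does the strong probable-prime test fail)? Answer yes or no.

no

n − 1 = 864 = 2^5 · 27, so s = 5 and d = 27.
By repeated squaring, 612^27 ≡ 253 (mod 865).
x_0 = 612^27 mod 865 = 253.
x_0 is neither 1 nor 864, so continue squaring.
x_1 = 253^2 mod 865 = 864.
x_1 ≡ −1, so 612 is not a witness.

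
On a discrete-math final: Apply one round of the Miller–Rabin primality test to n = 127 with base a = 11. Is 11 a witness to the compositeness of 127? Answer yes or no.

no

n − 1 = 126 = 2^1 · 63, so s = 1 and d = 63.
Repeated squaring mod 127: 11^1 ≡ 11, 11^2 ≡ 121, 11^4 ≡ 36, 11^8 ≡ 26, 11^16 ≡ 41, 11^32 ≡ 30.
63 = 32 + 16 + 8 + 4 + 2 + 1, so 11^63 ≡ 30·41·26·36·121·11 ≡ 1 (mod 127).
x_0 = 11^63 mod 127 = 1.
x_0 = 1, so 11 is not a witness.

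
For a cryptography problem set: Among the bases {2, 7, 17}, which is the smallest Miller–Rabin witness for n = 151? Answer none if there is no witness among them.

none

n − 1 = 150 = 2^1 · 75, so s = 1 and d = 75.
Base 2: x_0 = 2^75 mod 151 = 1. x_0 = 1, so 2 is not a witness.
Base 7: x_0 = 7^75 mod 151 = 150. x_0 = 150 ≡ −1, so 7 is not a witness.
Base 17: x_0 = 17^75 mod 151 = 1. x_0 = 1, so 17 is not a witness.
No listed base is a witness for 151.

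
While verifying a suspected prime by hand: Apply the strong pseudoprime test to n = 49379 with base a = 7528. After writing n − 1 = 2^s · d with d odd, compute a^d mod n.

1081

n − 1 = 49378 = 2^1 · 24689, so s = 1 and d = 24689.
Repeated squaring mod 49379: 7528^1 ≡ 7528, 7528^2 ≡ 33071, 7528^4 ≡ 44949, 7528^8 ≡ 21437, 7528^16 ≡ 23995, 7528^32 ≡ 885, 7528^64 ≡ 42540, 7528^128 ≡ 10008, 7528^256 ≡ 19452, 7528^512 ≡ 38406, 7528^1024 ≡ 20727, 7528^2048 ≡ 11229, 7528^4096 ≡ 25854, 7528^8192 ≡ 35172, 7528^16384 ≡ 26876.
24689 = 16384 + 8192 + 64 + 32 + 16 + 1, so 7528^24689 ≡ 26876·35172·42540·885·23995·7528 ≡ 1081 (mod 49379).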